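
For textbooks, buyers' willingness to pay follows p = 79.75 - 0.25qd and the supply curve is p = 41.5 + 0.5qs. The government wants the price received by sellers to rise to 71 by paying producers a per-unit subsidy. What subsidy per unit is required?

Required subsidy s = 6 per unit

At a seller price of 71, quantity supplied is -83 + 2·71 = 59.
Buyers absorb 59 only when they pay pb = 79.75 − 0.25·59 = 65.
s = ps − pb = 71 − 65 = 6.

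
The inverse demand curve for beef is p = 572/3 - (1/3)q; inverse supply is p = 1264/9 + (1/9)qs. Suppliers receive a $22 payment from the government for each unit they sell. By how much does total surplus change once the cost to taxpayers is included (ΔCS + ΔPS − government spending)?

Net change in total surplus = -$544.5

Pre-subsidy: 572/3 - (1/3)q = 1264/9 + (1/9)q gives q* = 113 and p* = 153.
With the subsidy, sellers receive ps = pb + 22 for each unit, where pb is the price buyers pay.
On the curves, pb = 572/3 - (1/3)q and ps = 1264/9 + (1/9)q; the wedge ps − pb = 22 gives 1264/9 + (1/9)q − (572/3 - (1/3)q) = 22, so q' = 162.5.
Then pb = 572/3 − (1/3)·162.5 = 136.5 and ps = 1264/9 + (1/9)·162.5 = 158.5.
ΔCS = ½(113 + 162.5)(153 − 136.5) = 2272.875; ΔPS = ½(113 + 162.5)(158.5 − 153) = 757.625.
Government spending = 22 × 162.5 = 3575.
Net change = 2272.875 + 757.625 − 3575 = -544.5. The loss equals the DWL triangle ½·22·49.5.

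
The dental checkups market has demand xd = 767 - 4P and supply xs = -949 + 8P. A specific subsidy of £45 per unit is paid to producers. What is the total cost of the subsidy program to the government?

Pre-subsidy: 767 - 4P = -949 + 8P gives P* = 143, x* = 195.
With the subsidy, sellers receive Ps = Pb + 45 for each unit, where Pb is the price buyers pay.
Supply in terms of Pb becomes xs = -949 + 8(Pb + 45) = -589 + 8Pb. Setting this equal to demand: 767 - 4Pb = -589 + 8Pb, so Pb = 113.
Sellers receive Ps = 113 + 45 = 158; x' = 767 − 4·113 = 315.
Government outlay = subsidy × quantity = 45 × 315 = 14175.

Government cost = £14175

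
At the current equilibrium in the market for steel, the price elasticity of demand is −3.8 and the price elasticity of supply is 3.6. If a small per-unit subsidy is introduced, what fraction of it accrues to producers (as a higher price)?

Producer share = 19/37

For a small subsidy around the equilibrium, the benefit split depends on the relative slopes, which at a point are proportional to the elasticities.
Buyer share = εs/(εs + |εd|) = 3.6/(3.6 + 3.8) = 18/37; seller share = |εd|/(εs + |εd|) = 19/37.
So producers capture 19/37 of the subsidy.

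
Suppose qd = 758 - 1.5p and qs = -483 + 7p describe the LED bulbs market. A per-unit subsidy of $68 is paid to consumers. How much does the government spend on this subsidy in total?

Government cost = $42364

Pre-subsidy: 758 - 1.5p = -483 + 7p gives p* = 146, q* = 539.
With the rebate, buyers effectively pay pb = ps − 68, where ps is the price sellers receive.
Demand in terms of ps becomes qd = 758 − 1.5(ps − 68) = 860 - 1.5ps. Setting this equal to supply: 860 - 1.5ps = -483 + 7ps, so ps = 158.
Buyers pay pb = 158 − 68 = 90; q' = -483 + 7·158 = 623.
Government outlay = subsidy × quantity = 68 × 623 = 42364.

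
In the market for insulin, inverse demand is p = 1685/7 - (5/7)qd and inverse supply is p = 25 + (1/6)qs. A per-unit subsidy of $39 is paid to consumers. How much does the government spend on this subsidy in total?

Pre-subsidy: 1685/7 - (5/7)q = 25 + (1/6)q gives q* = 9060/37 and p* = 2435/37.
With the rebate, buyers effectively pay pb = ps − 39, where ps is the price sellers receive.
On the curves, pb = 1685/7 - (5/7)q and ps = 25 + (1/6)q; the wedge ps − pb = 39 gives 25 + (1/6)q − (1685/7 - (5/7)q) = 39, so q' = 10698/37.
Then pb = 1685/7 − (5/7)·(10698/37) = 1265/37 and ps = 25 + (1/6)·(10698/37) = 2708/37.
Government outlay = subsidy × quantity = 39 × 10698/37 = 417222/37.

Government cost = 417222/37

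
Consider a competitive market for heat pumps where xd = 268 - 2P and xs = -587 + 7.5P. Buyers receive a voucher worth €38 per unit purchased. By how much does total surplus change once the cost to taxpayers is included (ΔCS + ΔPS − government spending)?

Pre-subsidy: 268 - 2P = -587 + 7.5P gives P* = 90, x* = 88.
With the rebate, buyers effectively pay Pb = Ps − 38, where Ps is the price sellers receive.
Demand in terms of Ps becomes xd = 268 − 2(Ps − 38) = 344 - 2Ps. Setting this equal to supply: 344 - 2Ps = -587 + 7.5Ps, so Ps = 98.
Buyers pay Pb = 98 − 38 = 60; x' = -587 + 7.5·98 = 148.
ΔCS = ½(88 + 148)(90 − 60) = 3540; ΔPS = ½(88 + 148)(98 − 90) = 944.
Government spending = 38 × 148 = 5624.
Net change = 3540 + 944 − 5624 = -1140. The loss equals the DWL triangle ½·38·60.

Net change in total surplus = -€1140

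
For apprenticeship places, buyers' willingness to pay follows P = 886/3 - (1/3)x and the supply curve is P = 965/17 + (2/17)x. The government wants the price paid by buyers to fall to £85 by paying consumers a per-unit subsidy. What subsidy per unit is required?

Required subsidy s = £46 per unit

At a buyer price of 85, quantity demanded is 886 − 3·85 = 631.
Sellers supply 631 only when they receive Ps = 965/17 + (2/17)·631 = 131.
s = Ps − Pb = 131 − 85 = 46.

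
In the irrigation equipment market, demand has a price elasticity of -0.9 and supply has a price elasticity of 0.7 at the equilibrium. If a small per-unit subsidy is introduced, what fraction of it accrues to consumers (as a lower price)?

Consumer share = 0.4375

For a small subsidy around the equilibrium, the benefit split depends on the relative slopes, which at a point are proportional to the elasticities.
Buyer share = εs/(εs + |εd|) = 0.7/(0.7 + 0.9) = 0.4375; seller share = |εd|/(εs + |εd|) = 0.5625.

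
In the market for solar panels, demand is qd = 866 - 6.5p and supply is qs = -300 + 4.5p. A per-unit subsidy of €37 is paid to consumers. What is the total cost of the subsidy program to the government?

Pre-subsidy: 866 - 6.5p = -300 + 4.5p gives p* = 106, q* = 177.
With the rebate, buyers effectively pay pb = ps − 37, where ps is the price sellers receive.
Demand in terms of ps becomes qd = 866 − 6.5(ps − 37) = 1106.5 - 6.5ps. Setting this equal to supply: 1106.5 - 6.5ps = -300 + 4.5ps, so ps = 2813/22.
Buyers pay pb = 2813/22 − 37 = 1999/22; q' = -300 + 4.5·(2813/22) = 12117/44.
Government outlay = subsidy × quantity = 37 × 12117/44 = 448329/44.

Government cost = 448329/44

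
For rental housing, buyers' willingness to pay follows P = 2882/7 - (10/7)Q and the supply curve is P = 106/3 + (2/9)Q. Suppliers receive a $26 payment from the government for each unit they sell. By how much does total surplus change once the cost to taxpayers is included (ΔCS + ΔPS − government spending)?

Net change in total surplus = -$204.75

Pre-subsidy: 2882/7 - (10/7)Q = 106/3 + (2/9)Q gives Q* = 228 and P* = 86.
With the subsidy, sellers receive Ps = Pb + 26 for each unit, where Pb is the price buyers pay.
On the curves, Pb = 2882/7 - (10/7)Q and Ps = 106/3 + (2/9)Q; the wedge Ps − Pb = 26 gives 106/3 + (2/9)Q − (2882/7 - (10/7)Q) = 26, so Q' = 243.75.
Then Pb = 2882/7 − (10/7)·243.75 = 63.5 and Ps = 106/3 + (2/9)·243.75 = 89.5.
ΔCS = ½(228 + 243.75)(86 − 63.5) = 5307.1875; ΔPS = ½(228 + 243.75)(89.5 − 86) = 825.5625.
Government spending = 26 × 243.75 = 6337.5.
Net change = 5307.1875 + 825.5625 − 6337.5 = -204.75. The loss equals the DWL triangle ½·26·15.75.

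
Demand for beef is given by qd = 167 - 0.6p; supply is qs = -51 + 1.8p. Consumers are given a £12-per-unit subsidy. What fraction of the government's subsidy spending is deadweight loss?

Pre-subsidy: 167 - 0.6p = -51 + 1.8p gives p* = 545/6, q* = 112.5.
With the rebate, buyers effectively pay pb = ps − 12, where ps is the price sellers receive.
Demand in terms of ps becomes qd = 167 − 0.6(ps − 12) = 174.2 - 0.6ps. Setting this equal to supply: 174.2 - 0.6ps = -51 + 1.8ps, so ps = 563/6.
Buyers pay pb = 563/6 − 12 = 491/6; q' = -51 + 1.8·(563/6) = 117.9.
ΔCS = ½(112.5 + 117.9)(545/6 − 491/6) = 1036.8; ΔPS = ½(112.5 + 117.9)(563/6 − 545/6) = 345.6.
Government spending = 12 × 117.9 = 1414.8.
DWL = ½ × 12 × (117.9 − 112.5) = 32.4; fraction = 32.4 / 1414.8 = 3/131.

DWL / government spending = 3/131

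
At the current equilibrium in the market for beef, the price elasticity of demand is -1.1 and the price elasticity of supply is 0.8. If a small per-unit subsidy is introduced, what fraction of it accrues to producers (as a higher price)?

For a small subsidy around the equilibrium, the benefit split depends on the relative slopes, which at a point are proportional to the elasticities.
Buyer share = εs/(εs + |εd|) = 0.8/(0.8 + 1.1) = 8/19; seller share = |εd|/(εs + |εd|) = 11/19.
So producers capture 11/19 of the subsidy.

Producer share = 11/19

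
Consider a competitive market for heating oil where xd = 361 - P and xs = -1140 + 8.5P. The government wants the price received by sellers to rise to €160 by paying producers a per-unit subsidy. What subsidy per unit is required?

Required subsidy s = €19 per unit

At a seller price of 160, quantity supplied is -1140 + 8.5·160 = 220.
Buyers absorb 220 only when they pay Pb with 361 − 1·Pb = 220, i.e. Pb = 141.
s = Ps − Pb = 160 − 141 = 19.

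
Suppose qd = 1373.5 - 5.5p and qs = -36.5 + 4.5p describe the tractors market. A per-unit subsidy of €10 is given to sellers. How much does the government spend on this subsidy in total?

Pre-subsidy: 1373.5 - 5.5p = -36.5 + 4.5p gives p* = 141, q* = 598.
With the subsidy, sellers receive ps = pb + 10 for each unit, where pb is the price buyers pay.
Supply in terms of pb becomes qs = -36.5 + 4.5(pb + 10) = 8.5 + 4.5pb. Setting this equal to demand: 1373.5 - 5.5pb = 8.5 + 4.5pb, so pb = 136.5.
Sellers receive ps = 136.5 + 10 = 146.5; q' = 1373.5 − 5.5·136.5 = 622.75.
Government outlay = subsidy × quantity = 10 × 622.75 = 6227.5.

Government cost = €6227.5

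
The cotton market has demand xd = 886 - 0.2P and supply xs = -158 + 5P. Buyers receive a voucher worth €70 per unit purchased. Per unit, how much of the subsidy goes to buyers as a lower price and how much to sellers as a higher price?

Pre-subsidy: 886 - 0.2P = -158 + 5P gives P* = 2610/13, x* = 10996/13.
With the rebate, buyers effectively pay Pb = Ps − 70, where Ps is the price sellers receive.
Demand in terms of Ps becomes xd = 886 − 0.2(Ps − 70) = 900 - 0.2Ps. Setting this equal to supply: 900 - 0.2Ps = -158 + 5Ps, so Ps = 2645/13.
Buyers pay Pb = 2645/13 − 70 = 1735/13; x' = -158 + 5·(2645/13) = 11171/13.
Buyers' price falls by P* − Pb = 2610/13 − 1735/13 = 875/13; sellers' price rises by Ps − P* = 2645/13 − 2610/13 = 35/13.

Buyers gain 875/13 per unit; sellers gain 35/13 per unit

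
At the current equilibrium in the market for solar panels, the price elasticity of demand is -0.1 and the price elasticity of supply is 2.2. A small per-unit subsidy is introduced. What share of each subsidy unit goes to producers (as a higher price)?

Producer share = 1/23

For a small subsidy around the equilibrium, the benefit split depends on the relative slopes, which at a point are proportional to the elasticities.
Buyer share = εs/(εs + |εd|) = 2.2/(2.2 + 0.1) = 22/23; seller share = |εd|/(εs + |εd|) = 1/23.
So producers capture 1/23 of the subsidy.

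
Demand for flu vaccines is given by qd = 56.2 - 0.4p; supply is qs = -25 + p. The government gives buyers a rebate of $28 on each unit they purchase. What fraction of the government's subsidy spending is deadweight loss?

DWL / government spending = 4/41

Pre-subsidy: 56.2 - 0.4p = -25 + p gives p* = 58, q* = 33.
With the rebate, buyers effectively pay pb = ps − 28, where ps is the price sellers receive.
Demand in terms of ps becomes qd = 56.2 − 0.4(ps − 28) = 67.4 - 0.4ps. Setting this equal to supply: 67.4 - 0.4ps = -25 + ps, so ps = 66.
Buyers pay pb = 66 − 28 = 38; q' = -25 + 1·66 = 41.
ΔCS = ½(33 + 41)(58 − 38) = 740; ΔPS = ½(33 + 41)(66 − 58) = 296.
Government spending = 28 × 41 = 1148.
DWL = ½ × 28 × (41 − 33) = 112; fraction = 112 / 1148 = 4/41.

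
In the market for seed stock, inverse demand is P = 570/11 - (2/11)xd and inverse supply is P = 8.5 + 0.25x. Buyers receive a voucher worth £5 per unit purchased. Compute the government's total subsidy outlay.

Government cost = 10630/19

Pre-subsidy: 570/11 - (2/11)x = 8.5 + 0.25x gives x* = 1906/19 and P* = 638/19.
With the rebate, buyers effectively pay Pb = Ps − 5, where Ps is the price sellers receive.
On the curves, Pb = 570/11 - (2/11)x and Ps = 8.5 + 0.25x; the wedge Ps − Pb = 5 gives 8.5 + 0.25x − (570/11 - (2/11)x) = 5, so x' = 2126/19.
Then Pb = 570/11 − (2/11)·(2126/19) = 598/19 and Ps = 8.5 + 0.25·(2126/19) = 693/19.
Government outlay = subsidy × quantity = 5 × 2126/19 = 10630/19.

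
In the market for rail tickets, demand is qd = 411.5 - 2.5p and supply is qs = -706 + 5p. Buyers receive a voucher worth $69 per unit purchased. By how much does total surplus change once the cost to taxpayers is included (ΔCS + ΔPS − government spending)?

Pre-subsidy: 411.5 - 2.5p = -706 + 5p gives p* = 149, q* = 39.
With the rebate, buyers effectively pay pb = ps − 69, where ps is the price sellers receive.
Demand in terms of ps becomes qd = 411.5 − 2.5(ps − 69) = 584 - 2.5ps. Setting this equal to supply: 584 - 2.5ps = -706 + 5ps, so ps = 172.
Buyers pay pb = 172 − 69 = 103; q' = -706 + 5·172 = 154.
ΔCS = ½(39 + 154)(149 − 103) = 4439; ΔPS = ½(39 + 154)(172 − 149) = 2219.5.
Government spending = 69 × 154 = 10626.
Net change = 4439 + 2219.5 − 10626 = -3967.5. The loss equals the DWL triangle ½·69·115.

Net change in total surplus = -$3967.5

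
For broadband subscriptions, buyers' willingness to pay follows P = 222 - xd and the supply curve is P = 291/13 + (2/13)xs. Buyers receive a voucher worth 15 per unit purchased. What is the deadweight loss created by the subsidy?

Pre-subsidy: 222 - x = 291/13 + (2/13)x gives x* = 173 and P* = 49.
With the rebate, buyers effectively pay Pb = Ps − 15, where Ps is the price sellers receive.
On the curves, Pb = 222 - x and Ps = 291/13 + (2/13)x; the wedge Ps − Pb = 15 gives 291/13 + (2/13)x − (222 - x) = 15, so x' = 186.
Then Pb = 222 − 1·186 = 36 and Ps = 291/13 + (2/13)·186 = 51.
The subsidy expands output by 186 − 173 = 13 past the efficient level; on those units the gap between marginal cost and willingness to pay runs from 0 up to 15.
DWL = ½ × 15 × 13 = 97.5.

Deadweight loss = 97.5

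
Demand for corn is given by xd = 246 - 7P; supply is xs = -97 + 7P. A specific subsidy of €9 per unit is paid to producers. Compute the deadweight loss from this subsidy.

Pre-subsidy: 246 - 7P = -97 + 7P gives P* = 24.5, x* = 74.5.
With the subsidy, sellers receive Ps = Pb + 9 for each unit, where Pb is the price buyers pay.
Supply in terms of Pb becomes xs = -97 + 7(Pb + 9) = -34 + 7Pb. Setting this equal to demand: 246 - 7Pb = -34 + 7Pb, so Pb = 20.
Sellers receive Ps = 20 + 9 = 29; x' = 246 − 7·20 = 106.
The subsidy expands output by 106 − 74.5 = 31.5 past the efficient level; on those units the gap between marginal cost and willingness to pay runs from 0 up to 9.
DWL = ½ × 9 × 31.5 = 141.75.

Deadweight loss = €141.75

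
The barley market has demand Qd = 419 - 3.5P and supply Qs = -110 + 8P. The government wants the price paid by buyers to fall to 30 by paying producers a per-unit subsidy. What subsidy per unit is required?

At a buyer price of 30, quantity demanded is 419 − 3.5·30 = 314.
Sellers supply 314 only when they receive Ps with -110 + 8·Ps = 314, i.e. Ps = 53.
s = Ps − Pb = 53 − 30 = 23.

Required subsidy s = 23 per unit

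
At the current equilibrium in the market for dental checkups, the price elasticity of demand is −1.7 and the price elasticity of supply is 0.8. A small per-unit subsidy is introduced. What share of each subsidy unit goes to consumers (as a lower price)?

For a small subsidy around the equilibrium, the benefit split depends on the relative slopes, which at a point are proportional to the elasticities.
Buyer share = εs/(εs + |εd|) = 0.8/(0.8 + 1.7) = 0.32; seller share = |εd|/(εs + |εd|) = 0.68.

Consumer share = 0.32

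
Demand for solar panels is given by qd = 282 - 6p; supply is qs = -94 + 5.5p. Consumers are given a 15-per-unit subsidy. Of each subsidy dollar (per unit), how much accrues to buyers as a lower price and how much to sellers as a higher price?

Buyers gain 165/23 per unit; sellers gain 180/23 per unit

Pre-subsidy: 282 - 6p = -94 + 5.5p gives p* = 752/23, q* = 1974/23.
With the rebate, buyers effectively pay pb = ps − 15, where ps is the price sellers receive.
Demand in terms of ps becomes qd = 282 − 6(ps − 15) = 372 - 6ps. Setting this equal to supply: 372 - 6ps = -94 + 5.5ps, so ps = 932/23.
Buyers pay pb = 932/23 − 15 = 587/23; q' = -94 + 5.5·(932/23) = 2964/23.
Buyers' price falls by p* − pb = 752/23 − 587/23 = 165/23; sellers' price rises by ps − p* = 932/23 − 752/23 = 180/23.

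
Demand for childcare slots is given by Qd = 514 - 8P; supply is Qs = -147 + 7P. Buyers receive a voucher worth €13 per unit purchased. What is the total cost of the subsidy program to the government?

Pre-subsidy: 514 - 8P = -147 + 7P gives P* = 661/15, Q* = 2422/15.
With the rebate, buyers effectively pay Pb = Ps − 13, where Ps is the price sellers receive.
Demand in terms of Ps becomes Qd = 514 − 8(Ps − 13) = 618 - 8Ps. Setting this equal to supply: 618 - 8Ps = -147 + 7Ps, so Ps = 51.
Buyers pay Pb = 51 − 13 = 38; Q' = -147 + 7·51 = 210.
Government outlay = subsidy × quantity = 13 × 210 = 2730.

Government cost = €2730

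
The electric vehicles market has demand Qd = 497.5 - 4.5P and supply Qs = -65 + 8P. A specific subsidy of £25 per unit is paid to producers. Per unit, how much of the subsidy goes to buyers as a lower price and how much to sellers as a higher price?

Pre-subsidy: 497.5 - 4.5P = -65 + 8P gives P* = 45, Q* = 295.
With the subsidy, sellers receive Ps = Pb + 25 for each unit, where Pb is the price buyers pay.
Supply in terms of Pb becomes Qs = -65 + 8(Pb + 25) = 135 + 8Pb. Setting this equal to demand: 497.5 - 4.5Pb = 135 + 8Pb, so Pb = 29.
Sellers receive Ps = 29 + 25 = 54; Q' = 497.5 − 4.5·29 = 367.
Buyers' price falls by P* − Pb = 45 − 29 = 16; sellers' price rises by Ps − P* = 54 − 45 = 9.

Buyers gain £16 per unit; sellers gain £9 per unit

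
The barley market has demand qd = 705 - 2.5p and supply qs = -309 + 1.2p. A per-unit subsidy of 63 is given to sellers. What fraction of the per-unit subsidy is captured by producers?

Producer share = 25/37

Pre-subsidy: 705 - 2.5p = -309 + 1.2p gives p* = 10140/37, q* = 735/37.
With the subsidy, sellers receive ps = pb + 63 for each unit, where pb is the price buyers pay.
Supply in terms of pb becomes qs = -309 + 1.2(pb + 63) = -233.4 + 1.2pb. Setting this equal to demand: 705 - 2.5pb = -233.4 + 1.2pb, so pb = 9384/37.
Sellers receive ps = 9384/37 + 63 = 11715/37; q' = 705 − 2.5·(9384/37) = 2625/37.
Buyers' price falls by p* − pb = 10140/37 − 9384/37 = 756/37; sellers' price rises by ps − p* = 11715/37 − 10140/37 = 1575/37.
So producers capture (1575/37)/63 = 25/37 of each unit of subsidy.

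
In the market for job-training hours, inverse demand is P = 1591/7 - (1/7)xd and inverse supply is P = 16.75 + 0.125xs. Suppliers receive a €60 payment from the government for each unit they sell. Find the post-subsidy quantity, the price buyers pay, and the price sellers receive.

Pre-subsidy: 1591/7 - (1/7)x = 16.75 + 0.125x gives x* = 786 and P* = 115.
With the subsidy, sellers receive Ps = Pb + 60 for each unit, where Pb is the price buyers pay.
On the curves, Pb = 1591/7 - (1/7)x and Ps = 16.75 + 0.125x; the wedge Ps − Pb = 60 gives 16.75 + 0.125x − (1591/7 - (1/7)x) = 60, so x' = 1010.
Then Pb = 1591/7 − (1/7)·1010 = 83 and Ps = 16.75 + 0.125·1010 = 143.

x' = 1010; buyers pay €83; sellers receive €143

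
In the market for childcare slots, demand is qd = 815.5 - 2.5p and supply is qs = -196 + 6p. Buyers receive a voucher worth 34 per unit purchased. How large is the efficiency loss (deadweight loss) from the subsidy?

Pre-subsidy: 815.5 - 2.5p = -196 + 6p gives p* = 119, q* = 518.
With the rebate, buyers effectively pay pb = ps − 34, where ps is the price sellers receive.
Demand in terms of ps becomes qd = 815.5 − 2.5(ps − 34) = 900.5 - 2.5ps. Setting this equal to supply: 900.5 - 2.5ps = -196 + 6ps, so ps = 129.
Buyers pay pb = 129 − 34 = 95; q' = -196 + 6·129 = 578.
The subsidy expands output by 578 − 518 = 60 past the efficient level; on those units the gap between marginal cost and willingness to pay runs from 0 up to 34.
DWL = ½ × 34 × 60 = 1020.

Deadweight loss = 1020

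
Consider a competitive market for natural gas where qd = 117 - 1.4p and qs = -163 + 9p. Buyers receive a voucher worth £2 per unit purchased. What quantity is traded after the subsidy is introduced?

q' = 2125/26

Pre-subsidy: 117 - 1.4p = -163 + 9p gives p* = 350/13, q* = 1031/13.
With the rebate, buyers effectively pay pb = ps − 2, where ps is the price sellers receive.
Demand in terms of ps becomes qd = 117 − 1.4(ps − 2) = 119.8 - 1.4ps. Setting this equal to supply: 119.8 - 1.4ps = -163 + 9ps, so ps = 707/26.
Buyers pay pb = 707/26 − 2 = 655/26; q' = -163 + 9·(707/26) = 2125/26.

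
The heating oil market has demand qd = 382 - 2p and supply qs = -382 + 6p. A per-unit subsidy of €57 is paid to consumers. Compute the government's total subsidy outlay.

Pre-subsidy: 382 - 2p = -382 + 6p gives p* = 95.5, q* = 191.
With the rebate, buyers effectively pay pb = ps − 57, where ps is the price sellers receive.
Demand in terms of ps becomes qd = 382 − 2(ps − 57) = 496 - 2ps. Setting this equal to supply: 496 - 2ps = -382 + 6ps, so ps = 109.75.
Buyers pay pb = 109.75 − 57 = 52.75; q' = -382 + 6·109.75 = 276.5.
Government outlay = subsidy × quantity = 57 × 276.5 = 15760.5.

Government cost = €15760.5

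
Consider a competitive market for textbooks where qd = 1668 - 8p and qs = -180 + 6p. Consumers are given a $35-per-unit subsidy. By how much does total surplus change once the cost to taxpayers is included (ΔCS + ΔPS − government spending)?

Net change in total surplus = -$2100

Pre-subsidy: 1668 - 8p = -180 + 6p gives p* = 132, q* = 612.
With the rebate, buyers effectively pay pb = ps − 35, where ps is the price sellers receive.
Demand in terms of ps becomes qd = 1668 − 8(ps − 35) = 1948 - 8ps. Setting this equal to supply: 1948 - 8ps = -180 + 6ps, so ps = 152.
Buyers pay pb = 152 − 35 = 117; q' = -180 + 6·152 = 732.
ΔCS = ½(612 + 732)(132 − 117) = 10080; ΔPS = ½(612 + 732)(152 − 132) = 13440.
Government spending = 35 × 732 = 25620.
Net change = 10080 + 13440 − 25620 = -2100. The loss equals the DWL triangle ½·35·120.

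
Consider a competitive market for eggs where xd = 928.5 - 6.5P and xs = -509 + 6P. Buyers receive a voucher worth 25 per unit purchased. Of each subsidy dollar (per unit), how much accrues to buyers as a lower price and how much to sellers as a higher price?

Pre-subsidy: 928.5 - 6.5P = -509 + 6P gives P* = 115, x* = 181.
With the rebate, buyers effectively pay Pb = Ps − 25, where Ps is the price sellers receive.
Demand in terms of Ps becomes xd = 928.5 − 6.5(Ps − 25) = 1091 - 6.5Ps. Setting this equal to supply: 1091 - 6.5Ps = -509 + 6Ps, so Ps = 128.
Buyers pay Pb = 128 − 25 = 103; x' = -509 + 6·128 = 259.
Buyers' price falls by P* − Pb = 115 − 103 = 12; sellers' price rises by Ps − P* = 128 − 115 = 13.

Buyers gain 12 per unit; sellers gain 13 per unit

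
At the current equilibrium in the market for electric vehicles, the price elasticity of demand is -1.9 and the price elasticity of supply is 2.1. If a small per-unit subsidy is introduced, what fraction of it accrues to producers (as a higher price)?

For a small subsidy around the equilibrium, the benefit split depends on the relative slopes, which at a point are proportional to the elasticities.
Buyer share = εs/(εs + |εd|) = 2.1/(2.1 + 1.9) = 0.525; seller share = |εd|/(εs + |εd|) = 0.475.
So producers capture 0.475 of the subsidy.

Producer share = 0.475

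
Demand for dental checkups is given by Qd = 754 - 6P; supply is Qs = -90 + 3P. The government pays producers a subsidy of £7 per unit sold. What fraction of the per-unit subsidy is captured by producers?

Pre-subsidy: 754 - 6P = -90 + 3P gives P* = 844/9, Q* = 574/3.
With the subsidy, sellers receive Ps = Pb + 7 for each unit, where Pb is the price buyers pay.
Supply in terms of Pb becomes Qs = -90 + 3(Pb + 7) = -69 + 3Pb. Setting this equal to demand: 754 - 6Pb = -69 + 3Pb, so Pb = 823/9.
Sellers receive Ps = 823/9 + 7 = 886/9; Q' = 754 − 6·(823/9) = 616/3.
Buyers' price falls by P* − Pb = 844/9 − 823/9 = 7/3; sellers' price rises by Ps − P* = 886/9 − 844/9 = 14/3.
So producers capture (14/3)/7 = 2/3 of each unit of subsidy.

Producer share = 2/3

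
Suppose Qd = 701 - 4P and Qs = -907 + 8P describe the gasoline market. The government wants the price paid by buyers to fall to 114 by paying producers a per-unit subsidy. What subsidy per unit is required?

Required subsidy s = 30 per unit

At a buyer price of 114, quantity demanded is 701 − 4·114 = 245.
Sellers supply 245 only when they receive Ps with -907 + 8·Ps = 245, i.e. Ps = 144.
s = Ps − Pb = 144 − 114 = 30.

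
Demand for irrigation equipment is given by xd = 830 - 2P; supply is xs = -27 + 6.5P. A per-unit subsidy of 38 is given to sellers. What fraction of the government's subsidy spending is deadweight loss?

Pre-subsidy: 830 - 2P = -27 + 6.5P gives P* = 1714/17, x* = 10682/17.
With the subsidy, sellers receive Ps = Pb + 38 for each unit, where Pb is the price buyers pay.
Supply in terms of Pb becomes xs = -27 + 6.5(Pb + 38) = 220 + 6.5Pb. Setting this equal to demand: 830 - 2Pb = 220 + 6.5Pb, so Pb = 1220/17.
Sellers receive Ps = 1220/17 + 38 = 1866/17; x' = 830 − 2·(1220/17) = 11670/17.
ΔCS = ½(10682/17 + 11670/17)(1714/17 − 1220/17) = 5520944/289; ΔPS = ½(10682/17 + 11670/17)(1866/17 − 1714/17) = 1698752/289.
Government spending = 38 × 11670/17 = 443460/17.
DWL = ½ × 38 × (11670/17 − 10682/17) = 18772/17; fraction = (18772/17) / (443460/17) = 247/5835.

DWL / government spending = 247/5835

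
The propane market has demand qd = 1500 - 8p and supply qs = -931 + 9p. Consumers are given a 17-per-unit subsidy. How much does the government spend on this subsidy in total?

Government cost = 7276

Pre-subsidy: 1500 - 8p = -931 + 9p gives p* = 143, q* = 356.
With the rebate, buyers effectively pay pb = ps − 17, where ps is the price sellers receive.
Demand in terms of ps becomes qd = 1500 − 8(ps − 17) = 1636 - 8ps. Setting this equal to supply: 1636 - 8ps = -931 + 9ps, so ps = 151.
Buyers pay pb = 151 − 17 = 134; q' = -931 + 9·151 = 428.
Government outlay = subsidy × quantity = 17 × 428 = 7276.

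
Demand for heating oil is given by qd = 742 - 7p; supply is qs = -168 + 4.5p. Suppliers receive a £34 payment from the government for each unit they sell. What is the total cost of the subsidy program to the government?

Pre-subsidy: 742 - 7p = -168 + 4.5p gives p* = 1820/23, q* = 4326/23.
With the subsidy, sellers receive ps = pb + 34 for each unit, where pb is the price buyers pay.
Supply in terms of pb becomes qs = -168 + 4.5(pb + 34) = -15 + 4.5pb. Setting this equal to demand: 742 - 7pb = -15 + 4.5pb, so pb = 1514/23.
Sellers receive ps = 1514/23 + 34 = 2296/23; q' = 742 − 7·(1514/23) = 6468/23.
Government outlay = subsidy × quantity = 34 × 6468/23 = 219912/23.

Government cost = 219912/23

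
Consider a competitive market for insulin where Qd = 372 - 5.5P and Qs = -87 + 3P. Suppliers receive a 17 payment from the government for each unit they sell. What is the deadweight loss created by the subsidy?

Deadweight loss = 280.5

Pre-subsidy: 372 - 5.5P = -87 + 3P gives P* = 54, Q* = 75.
With the subsidy, sellers receive Ps = Pb + 17 for each unit, where Pb is the price buyers pay.
Supply in terms of Pb becomes Qs = -87 + 3(Pb + 17) = -36 + 3Pb. Setting this equal to demand: 372 - 5.5Pb = -36 + 3Pb, so Pb = 48.
Sellers receive Ps = 48 + 17 = 65; Q' = 372 − 5.5·48 = 108.
The subsidy expands output by 108 − 75 = 33 past the efficient level; on those units the gap between marginal cost and willingness to pay runs from 0 up to 17.
DWL = ½ × 17 × 33 = 280.5.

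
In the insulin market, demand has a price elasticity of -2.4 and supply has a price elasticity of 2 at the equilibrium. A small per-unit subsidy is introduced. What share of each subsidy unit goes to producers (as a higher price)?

Producer share = 6/11

For a small subsidy around the equilibrium, the benefit split depends on the relative slopes, which at a point are proportional to the elasticities.
Buyer share = εs/(εs + |εd|) = 2/(2 + 2.4) = 5/11; seller share = |εd|/(εs + |εd|) = 6/11.
So producers capture 6/11 of the subsidy.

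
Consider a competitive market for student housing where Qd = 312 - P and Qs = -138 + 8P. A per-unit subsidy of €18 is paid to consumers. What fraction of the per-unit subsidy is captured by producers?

Producer share = 1/9

Pre-subsidy: 312 - P = -138 + 8P gives P* = 50, Q* = 262.
With the rebate, buyers effectively pay Pb = Ps − 18, where Ps is the price sellers receive.
Demand in terms of Ps becomes Qd = 312 − 1(Ps − 18) = 330 - Ps. Setting this equal to supply: 330 - Ps = -138 + 8Ps, so Ps = 52.
Buyers pay Pb = 52 − 18 = 34; Q' = -138 + 8·52 = 278.
Buyers' price falls by P* − Pb = 50 − 34 = 16; sellers' price rises by Ps − P* = 52 − 50 = 2.
So producers capture 2/18 = 1/9 of each unit of subsidy.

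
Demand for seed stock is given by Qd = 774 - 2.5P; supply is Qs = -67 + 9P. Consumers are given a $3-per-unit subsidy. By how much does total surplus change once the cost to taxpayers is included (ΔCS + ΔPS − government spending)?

Net change in total surplus = -405/46

Pre-subsidy: 774 - 2.5P = -67 + 9P gives P* = 1682/23, Q* = 13597/23.
With the rebate, buyers effectively pay Pb = Ps − 3, where Ps is the price sellers receive.
Demand in terms of Ps becomes Qd = 774 − 2.5(Ps − 3) = 781.5 - 2.5Ps. Setting this equal to supply: 781.5 - 2.5Ps = -67 + 9Ps, so Ps = 1697/23.
Buyers pay Pb = 1697/23 − 3 = 1628/23; Q' = -67 + 9·(1697/23) = 13732/23.
ΔCS = ½(13597/23 + 13732/23)(1682/23 − 1628/23) = 737883/529; ΔPS = ½(13597/23 + 13732/23)(1697/23 − 1682/23) = 409935/1058.
Government spending = 3 × 13732/23 = 41196/23.
Net change = 737883/529 + 409935/1058 − 41196/23 = -405/46. The loss equals the DWL triangle ½·3·135/23.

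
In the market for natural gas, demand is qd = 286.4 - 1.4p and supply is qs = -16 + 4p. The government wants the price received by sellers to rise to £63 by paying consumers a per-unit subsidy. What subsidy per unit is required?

Required subsidy s = £27 per unit

At a seller price of 63, quantity supplied is -16 + 4·63 = 236.
Buyers absorb 236 only when they pay pb with 286.4 − 1.4·pb = 236, i.e. pb = 36.
s = ps − pb = 63 − 36 = 27.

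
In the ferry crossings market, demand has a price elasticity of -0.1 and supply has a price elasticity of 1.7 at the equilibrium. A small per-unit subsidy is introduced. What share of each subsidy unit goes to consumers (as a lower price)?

For a small subsidy around the equilibrium, the benefit split depends on the relative slopes, which at a point are proportional to the elasticities.
Buyer share = εs/(εs + |εd|) = 1.7/(1.7 + 0.1) = 17/18; seller share = |εd|/(εs + |εd|) = 1/18.

Consumer share = 17/18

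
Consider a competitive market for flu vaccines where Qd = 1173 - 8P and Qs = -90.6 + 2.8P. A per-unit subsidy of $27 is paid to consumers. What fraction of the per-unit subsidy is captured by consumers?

Consumer share = 7/27

Pre-subsidy: 1173 - 8P = -90.6 + 2.8P gives P* = 117, Q* = 237.
With the rebate, buyers effectively pay Pb = Ps − 27, where Ps is the price sellers receive.
Demand in terms of Ps becomes Qd = 1173 − 8(Ps − 27) = 1389 - 8Ps. Setting this equal to supply: 1389 - 8Ps = -90.6 + 2.8Ps, so Ps = 137.
Buyers pay Pb = 137 − 27 = 110; Q' = -90.6 + 2.8·137 = 293.
Buyers' price falls by P* − Pb = 117 − 110 = 7; sellers' price rises by Ps − P* = 137 − 117 = 20.
So consumers capture 7/27 = 7/27 of each unit of subsidy.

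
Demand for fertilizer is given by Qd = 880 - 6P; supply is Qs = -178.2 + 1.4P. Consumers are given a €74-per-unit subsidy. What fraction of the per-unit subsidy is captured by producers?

Pre-subsidy: 880 - 6P = -178.2 + 1.4P gives P* = 143, Q* = 22.
With the rebate, buyers effectively pay Pb = Ps − 74, where Ps is the price sellers receive.
Demand in terms of Ps becomes Qd = 880 − 6(Ps − 74) = 1324 - 6Ps. Setting this equal to supply: 1324 - 6Ps = -178.2 + 1.4Ps, so Ps = 203.
Buyers pay Pb = 203 − 74 = 129; Q' = -178.2 + 1.4·203 = 106.
Buyers' price falls by P* − Pb = 143 − 129 = 14; sellers' price rises by Ps − P* = 203 − 143 = 60.
So producers capture 60/74 = 30/37 of each unit of subsidy.

Producer share = 30/37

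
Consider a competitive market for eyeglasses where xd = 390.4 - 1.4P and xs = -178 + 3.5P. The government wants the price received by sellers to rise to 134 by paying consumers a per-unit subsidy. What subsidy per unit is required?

At a seller price of 134, quantity supplied is -178 + 3.5·134 = 291.
Buyers absorb 291 only when they pay Pb with 390.4 − 1.4·Pb = 291, i.e. Pb = 71.
s = Ps − Pb = 134 − 71 = 63.

Required subsidy s = 63 per unit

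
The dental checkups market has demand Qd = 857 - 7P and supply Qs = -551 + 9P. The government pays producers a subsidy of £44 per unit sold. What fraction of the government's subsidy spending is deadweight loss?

Pre-subsidy: 857 - 7P = -551 + 9P gives P* = 88, Q* = 241.
With the subsidy, sellers receive Ps = Pb + 44 for each unit, where Pb is the price buyers pay.
Supply in terms of Pb becomes Qs = -551 + 9(Pb + 44) = -155 + 9Pb. Setting this equal to demand: 857 - 7Pb = -155 + 9Pb, so Pb = 63.25.
Sellers receive Ps = 63.25 + 44 = 107.25; Q' = 857 − 7·63.25 = 414.25.
ΔCS = ½(241 + 414.25)(88 − 63.25) = 8108.71875; ΔPS = ½(241 + 414.25)(107.25 − 88) = 6306.78125.
Government spending = 44 × 414.25 = 18227.
DWL = ½ × 44 × (414.25 − 241) = 3811.5; fraction = 3811.5 / 18227 = 693/3314.

DWL / government spending = 693/3314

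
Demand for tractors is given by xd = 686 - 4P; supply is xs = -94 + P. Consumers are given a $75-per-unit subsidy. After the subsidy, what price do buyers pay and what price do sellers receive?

Buyers pay $141; sellers receive $216

Pre-subsidy: 686 - 4P = -94 + P gives P* = 156, x* = 62.
With the rebate, buyers effectively pay Pb = Ps − 75, where Ps is the price sellers receive.
Demand in terms of Ps becomes xd = 686 − 4(Ps − 75) = 986 - 4Ps. Setting this equal to supply: 986 - 4Ps = -94 + Ps, so Ps = 216.
Buyers pay Pb = 216 − 75 = 141; x' = -94 + 1·216 = 122.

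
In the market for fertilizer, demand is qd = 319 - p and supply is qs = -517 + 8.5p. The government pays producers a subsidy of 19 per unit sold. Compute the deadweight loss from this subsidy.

Pre-subsidy: 319 - p = -517 + 8.5p gives p* = 88, q* = 231.
With the subsidy, sellers receive ps = pb + 19 for each unit, where pb is the price buyers pay.
Supply in terms of pb becomes qs = -517 + 8.5(pb + 19) = -355.5 + 8.5pb. Setting this equal to demand: 319 - pb = -355.5 + 8.5pb, so pb = 71.
Sellers receive ps = 71 + 19 = 90; q' = 319 − 1·71 = 248.
The subsidy expands output by 248 − 231 = 17 past the efficient level; on those units the gap between marginal cost and willingness to pay runs from 0 up to 19.
DWL = ½ × 19 × 17 = 161.5.

Deadweight loss = 161.5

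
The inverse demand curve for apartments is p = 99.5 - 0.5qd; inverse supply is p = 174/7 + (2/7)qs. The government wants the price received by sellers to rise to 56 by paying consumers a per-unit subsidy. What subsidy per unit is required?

At a seller price of 56, quantity supplied is -87 + 3.5·56 = 109.
Buyers absorb 109 only when they pay pb = 99.5 − 0.5·109 = 45.
s = ps − pb = 56 − 45 = 11.

Required subsidy s = 11 per unit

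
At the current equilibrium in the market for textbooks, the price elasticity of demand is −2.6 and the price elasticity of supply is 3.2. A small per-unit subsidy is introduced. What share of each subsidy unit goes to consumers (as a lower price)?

Consumer share = 16/29

For a small subsidy around the equilibrium, the benefit split depends on the relative slopes, which at a point are proportional to the elasticities.
Buyer share = εs/(εs + |εd|) = 3.2/(3.2 + 2.6) = 16/29; seller share = |εd|/(εs + |εd|) = 13/29.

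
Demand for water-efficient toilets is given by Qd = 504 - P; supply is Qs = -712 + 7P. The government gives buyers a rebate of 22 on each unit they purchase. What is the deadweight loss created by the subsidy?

Pre-subsidy: 504 - P = -712 + 7P gives P* = 152, Q* = 352.
With the rebate, buyers effectively pay Pb = Ps − 22, where Ps is the price sellers receive.
Demand in terms of Ps becomes Qd = 504 − 1(Ps − 22) = 526 - Ps. Setting this equal to supply: 526 - Ps = -712 + 7Ps, so Ps = 154.75.
Buyers pay Pb = 154.75 − 22 = 132.75; Q' = -712 + 7·154.75 = 371.25.
The subsidy expands output by 371.25 − 352 = 19.25 past the efficient level; on those units the gap between marginal cost and willingness to pay runs from 0 up to 22.
DWL = ½ × 22 × 19.25 = 211.75.

Deadweight loss = 211.75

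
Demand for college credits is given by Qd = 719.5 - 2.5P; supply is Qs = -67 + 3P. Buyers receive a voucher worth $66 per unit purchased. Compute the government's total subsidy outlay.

Government cost = $29832

Pre-subsidy: 719.5 - 2.5P = -67 + 3P gives P* = 143, Q* = 362.
With the rebate, buyers effectively pay Pb = Ps − 66, where Ps is the price sellers receive.
Demand in terms of Ps becomes Qd = 719.5 − 2.5(Ps − 66) = 884.5 - 2.5Ps. Setting this equal to supply: 884.5 - 2.5Ps = -67 + 3Ps, so Ps = 173.
Buyers pay Pb = 173 − 66 = 107; Q' = -67 + 3·173 = 452.
Government outlay = subsidy × quantity = 66 × 452 = 29832.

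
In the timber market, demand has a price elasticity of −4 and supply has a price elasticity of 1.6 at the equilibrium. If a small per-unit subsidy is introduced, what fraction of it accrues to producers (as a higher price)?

For a small subsidy around the equilibrium, the benefit split depends on the relative slopes, which at a point are proportional to the elasticities.
Buyer share = εs/(εs + |εd|) = 1.6/(1.6 + 4) = 2/7; seller share = |εd|/(εs + |εd|) = 5/7.
So producers capture 5/7 of the subsidy.

Producer share = 5/7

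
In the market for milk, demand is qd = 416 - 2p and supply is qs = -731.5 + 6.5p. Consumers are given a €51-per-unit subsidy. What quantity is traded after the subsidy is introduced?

Pre-subsidy: 416 - 2p = -731.5 + 6.5p gives p* = 135, q* = 146.
With the rebate, buyers effectively pay pb = ps − 51, where ps is the price sellers receive.
Demand in terms of ps becomes qd = 416 − 2(ps − 51) = 518 - 2ps. Setting this equal to supply: 518 - 2ps = -731.5 + 6.5ps, so ps = 147.
Buyers pay pb = 147 − 51 = 96; q' = -731.5 + 6.5·147 = 224.

q' = 224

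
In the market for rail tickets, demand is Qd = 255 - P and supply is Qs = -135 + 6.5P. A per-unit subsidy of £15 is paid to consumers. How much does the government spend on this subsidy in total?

Government cost = £3240

Pre-subsidy: 255 - P = -135 + 6.5P gives P* = 52, Q* = 203.
With the rebate, buyers effectively pay Pb = Ps − 15, where Ps is the price sellers receive.
Demand in terms of Ps becomes Qd = 255 − 1(Ps − 15) = 270 - Ps. Setting this equal to supply: 270 - Ps = -135 + 6.5Ps, so Ps = 54.
Buyers pay Pb = 54 − 15 = 39; Q' = -135 + 6.5·54 = 216.
Government outlay = subsidy × quantity = 15 × 216 = 3240.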